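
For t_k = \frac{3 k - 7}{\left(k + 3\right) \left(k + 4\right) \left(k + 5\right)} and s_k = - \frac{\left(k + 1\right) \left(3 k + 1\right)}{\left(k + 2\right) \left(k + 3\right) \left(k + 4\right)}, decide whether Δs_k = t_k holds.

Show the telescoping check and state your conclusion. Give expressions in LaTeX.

Invalid: residual \frac{3 \left(1 - 2 k\right)}{k^{4} + 14 k^{3} + 71 k^{2} + 154 k + 120} ≠ 0.

s_(k+1) = -(k + 2)*(3*k + 4)/((k + 3)*(k + 4)*(k + 5))
s_(k+1) − s_k = (3*k**2 - 7*k - 11)/(k**4 + 14*k**3 + 71*k**2 + 154*k + 120)
(s_(k+1) − s_k) − t_k = 3*(1 - 2*k)/(k**4 + 14*k**3 + 71*k**2 + 154*k + 120)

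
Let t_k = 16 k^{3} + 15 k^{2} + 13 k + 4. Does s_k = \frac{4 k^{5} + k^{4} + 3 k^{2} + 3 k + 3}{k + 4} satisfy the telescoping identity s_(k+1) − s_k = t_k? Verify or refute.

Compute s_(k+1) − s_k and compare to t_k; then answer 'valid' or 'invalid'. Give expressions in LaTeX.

s_(k+1) = (3*k + 4*(k + 1)**5 + (k + 1)**4 + 3*(k + 1)**2 + 6)/(k + 5)
s_(k+1) − s_k = (16*k**5 + 123*k**4 + 222*k**3 + 211*k**2 + 128*k + 41)/(k**2 + 9*k + 20)
(s_(k+1) − s_k) − t_k = 3*(-12*k**4 - 82*k**3 - 70*k**2 - 56*k - 13)/(k**2 + 9*k + 20)

Invalid: residual \frac{3 \left(- 12 k^{4} - 82 k^{3} - 70 k^{2} - 56 k - 13\right)}{k^{2} + 9 k + 20} ≠ 0.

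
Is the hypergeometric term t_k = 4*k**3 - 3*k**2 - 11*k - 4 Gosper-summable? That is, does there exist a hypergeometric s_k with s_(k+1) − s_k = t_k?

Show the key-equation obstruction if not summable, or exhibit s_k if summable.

Step 1: r(k) = (4*k**3 + 9*k**2 - 5*k - 14)/(4*k**3 - 3*k**2 - 11*k - 4).
Factor: A=1; B=1; C=k**3 - 3*k**2/4 - 11*k/4 - 1.
Set up (1)·f(k+1) − (1)·f(k) − (k**3 - 3*k**2/4 - 11*k/4 - 1) = 0.
Bound: deg f ≤ 4.
Coefficient equations give f(k) = k*(k + 1)*(k**2 - 4*k + 1)/4.
So s_k = (B(k−1)f/C)·t_k = (k*(k**2 - 4*k + 1)/(4*k**2 - 7*k - 4))·t_k = k*(k**3 - 3*k**2 - 3*k + 1).
s_(k+1) − s_k = 4*k**3 - 3*k**2 - 11*k - 4 = t_k.

Yes. s_k = k*(k**3 - 3*k**2 - 3*k + 1).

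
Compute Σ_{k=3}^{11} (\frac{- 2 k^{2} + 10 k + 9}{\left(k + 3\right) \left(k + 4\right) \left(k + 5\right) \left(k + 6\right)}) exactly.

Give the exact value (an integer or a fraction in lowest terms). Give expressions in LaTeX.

Σ = 11/4760

Compute t_(k+1)/t_k: get (2*k**3 - 35*k - 51)/(2*k**3 + 4*k**2 - 79*k - 63).
Normal form (A,B,C) = (k + 3, k + 7, k**2 - 5*k - 9/2).
f must satisfy (k + 3)·f(k+1) − (k + 6)·f(k) = k**2 - 5*k - 9/2.
d = 3 from the (1,1,2) case.
A polynomial solution: f(k) = k*(k**2 - 108*k - 73)/120.
Then R = B(k−1)f/C = k*(k + 6)*(k**2 - 108*k - 73)/(60*(2*k**2 - 10*k - 9)), so s_k = R(k)·t_k = k*(-k**2 + 108*k + 73)/(60*(k + 3)*(k + 4)*(k + 5)).
Verify: (-2*k**2 + 10*k + 9)/(k**4 + 18*k**3 + 119*k**2 + 342*k + 360) matches t_k.
Σ_(k=3)^(11) t_k = s_(12) − s_(3) = 49/816 − (97/1680) = 11/4760.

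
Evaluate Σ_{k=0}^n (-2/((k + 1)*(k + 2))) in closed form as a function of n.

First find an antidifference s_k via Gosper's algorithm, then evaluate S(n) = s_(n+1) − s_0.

The ratio is (k + 1)/(k + 3).
Gosper form: A/B · C(k+1)/C(k) with A=k + 1, B=k + 3, C=1.
Need (k + 1)·f(k+1) − (k + 2)·f(k) = 1.
deg f ≤ 1 (via 1,1,0).
Solving with deg f ≤ 1: f(k) = k.
R(k) = B(k−1)·f(k)/C(k) = k*(k + 2); s_k = R·t_k = -2*k/(k + 1).
Δs = -2/(k**2 + 3*k + 2), as required.
s_(n+1) = 2*(-n - 1)/(n + 2) and s_(0) = 0, so S(n) = 2*(-n - 1)/(n + 2).

S(n) = 2*(-n - 1)/(n + 2)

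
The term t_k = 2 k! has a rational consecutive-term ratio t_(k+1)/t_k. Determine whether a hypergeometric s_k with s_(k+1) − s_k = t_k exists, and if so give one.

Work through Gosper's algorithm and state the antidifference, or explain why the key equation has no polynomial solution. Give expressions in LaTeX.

The ratio is k + 1.
So A=k + 1 and B=1, with C=1.
Set up (k + 1)·f(k+1) − (1)·f(k) − (1) = 0.
Bound: deg f ≤ -1.
d = -1 < 0 ⇒ no nonzero polynomial f; not summable.

none (Gosper's algorithm certifies no s_k)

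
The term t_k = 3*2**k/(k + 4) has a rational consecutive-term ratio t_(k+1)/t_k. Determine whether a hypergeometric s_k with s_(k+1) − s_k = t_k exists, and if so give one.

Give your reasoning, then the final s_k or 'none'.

Ratio r(k) = 2*(k + 4)/(k + 5).
Gosper form: A/B · C(k+1)/C(k) with A=2*k + 8, B=k + 5, C=1.
f must satisfy (2*k + 8)·f(k+1) − (k + 4)·f(k) = 1.
deg f ≤ -1 (via 1,1,0).
d = -1 < 0 ⇒ no nonzero polynomial f; not summable.

none (Gosper's algorithm certifies no s_k)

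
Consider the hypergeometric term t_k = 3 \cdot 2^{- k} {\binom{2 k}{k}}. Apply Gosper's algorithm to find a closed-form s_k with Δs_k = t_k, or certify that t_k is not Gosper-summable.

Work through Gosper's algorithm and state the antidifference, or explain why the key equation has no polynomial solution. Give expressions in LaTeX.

Ratio r(k) = (2*k + 1)/(k + 1).
Gosper form: A/B · C(k+1)/C(k) with A=2*k + 1, B=k + 1, C=1.
f must satisfy (2*k + 1)·f(k+1) − (k)·f(k) = 1.
From deg A=1, deg B=1, deg C=0: d=-1.
Bound -1 < 0, so the key equation has no polynomial solution.

none (Gosper's algorithm certifies no s_k)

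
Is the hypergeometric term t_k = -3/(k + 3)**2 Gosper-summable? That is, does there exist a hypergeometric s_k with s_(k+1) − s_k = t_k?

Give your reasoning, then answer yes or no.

No — t_k has no hypergeometric antidifference.

Compute t_(k+1)/t_k: get (k + 3)**2/(k + 4)**2.
Gosper form: A/B · C(k+1)/C(k) with A=k**2 + 6*k + 9, B=k**2 + 8*k + 16, C=1.
Solve (k**2 + 6*k + 9)·f(k+1) − (k**2 + 6*k + 9)·f(k) = 1.
d = 0 from the (2,2,0) case.
Put f(k) = c0: A·f(k+1) − B(k−1)·f(k) − C = -1; need -1 = 0 — inconsistent ⇒ no f, not summable.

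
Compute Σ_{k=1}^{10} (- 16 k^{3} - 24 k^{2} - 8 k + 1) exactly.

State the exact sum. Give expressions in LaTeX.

Σ = -58070

t_(k+1)/t_k = (16*k**3 + 72*k**2 + 104*k + 47)/(16*k**3 + 24*k**2 + 8*k - 1).
Normal form (A,B,C) = (1, 1, k**3 + 3*k**2/2 + k/2 - 1/16).
Set up (1)·f(k+1) − (1)·f(k) − (k**3 + 3*k**2/2 + k/2 - 1/16) = 0.
Bound: deg f ≤ 4.
Solving with deg f ≤ 4: f(k) = k*(4*k**3 - 4*k - 1)/16.
Then R = B(k−1)f/C = k*(4*k**3 - 4*k - 1)/(16*k**3 + 24*k**2 + 8*k - 1), so s_k = R(k)·t_k = k*(-4*k**3 + 4*k + 1).
Verify: -16*k**3 - 24*k**2 - 8*k + 1 matches t_k.
Sum = s_(11) − s_(1); s_(11) = -58069, s_(1) = 1 ⇒ -58070.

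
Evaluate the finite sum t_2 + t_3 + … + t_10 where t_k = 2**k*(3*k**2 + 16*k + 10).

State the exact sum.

Step 1: r(k) = 2*(3*k**2 + 22*k + 29)/(3*k**2 + 16*k + 10).
Normal form (A,B,C) = (2, 1, k**2 + 16*k/3 + 10/3).
Set up (2)·f(k+1) − (1)·f(k) − (k**2 + 16*k/3 + 10/3) = 0.
Degrees (0,0,2) ⇒ d ≤ 2.
Solving with deg f ≤ 2: f(k) = (k + 2)*(3*k - 2)/3.
Then R = B(k−1)f/C = (k + 2)*(3*k - 2)/(3*k**2 + 16*k + 10), so s_k = R(k)·t_k = 2**k*(3*k**2 + 4*k - 4).
Δs = 2**k*(3*k**2 + 16*k + 10), as required.
Sum = s_(11) − s_(2); s_(11) = 825344, s_(2) = 64 ⇒ 825280.

Σ = 825280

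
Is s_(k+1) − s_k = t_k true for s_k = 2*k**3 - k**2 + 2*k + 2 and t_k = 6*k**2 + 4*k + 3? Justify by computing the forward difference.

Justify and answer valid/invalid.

Valid: the claim telescopes to t_k.

s_(k+1) = 2*k**3 + 5*k**2 + 6*k + 5
s_(k+1) − s_k = 6*k**2 + 4*k + 3
(s_(k+1) − s_k) − t_k = 0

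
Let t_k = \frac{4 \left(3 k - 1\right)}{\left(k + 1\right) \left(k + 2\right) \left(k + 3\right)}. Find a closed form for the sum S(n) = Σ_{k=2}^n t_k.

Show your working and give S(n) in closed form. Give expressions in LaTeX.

The ratio is (k + 1)*(3*k + 2)/((k + 4)*(3*k - 1)).
Take A(k)=k + 1, B(k)=k + 4, C(k)=k - 1/3.
Key eq: (k + 1)·f(k+1) = (k + 3)·f(k) + (k - 1/3).
d = 2 from the (1,1,1) case.
Match coefficients ⇒ f(k) = k*(k - 3)/6.
Then R = B(k−1)f/C = k*(k - 3)*(k + 3)/(2*(3*k - 1)), so s_k = R(k)·t_k = 2*k*(k - 3)/((k + 1)*(k + 2)).
Check: Δs_k = 4*(3*k - 1)/(k**3 + 6*k**2 + 11*k + 6). ✓
Telescope: S(n) = s_(n+1) − s_(2) = 2*(n**2 - n - 2)/(n**2 + 5*n + 6) − (-1/3) = (7*n**2 - n - 6)/(3*(n**2 + 5*n + 6)).

S(n) = \frac{7 n^{2} - n - 6}{3 \left(n^{2} + 5 n + 6\right)}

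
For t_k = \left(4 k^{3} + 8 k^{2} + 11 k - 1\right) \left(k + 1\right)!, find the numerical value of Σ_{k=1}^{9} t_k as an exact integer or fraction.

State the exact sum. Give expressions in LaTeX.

Step 1: r(k) = (4*k**4 + 28*k**3 + 79*k**2 + 100*k + 44)/(4*k**3 + 8*k**2 + 11*k - 1).
Gosper form: A/B · C(k+1)/C(k) with A=k + 2, B=1, C=k**3 + 2*k**2 + 11*k/4 - 1/4.
Key eq: (k + 2)·f(k+1) = (1)·f(k) + (k**3 + 2*k**2 + 11*k/4 - 1/4).
Degrees (1,0,3) ⇒ d ≤ 2.
Coefficient equations give f(k) = (4*k**2 - 4*k - 1)/4.
Certificate R = B(k−1)f/C = (4*k**2 - 4*k - 1)/(4*k**3 + 8*k**2 + 11*k - 1) gives s_k = (4*k**2 - 4*k - 1)*factorial(k + 1).
Δs = (4*k**3 + 8*k**2 + 11*k - 1)*factorial(k + 1), as required.
Sum = s_(10) − s_(1); s_(10) = 14330131200, s_(1) = -2 ⇒ 14330131202.

Σ = 14330131202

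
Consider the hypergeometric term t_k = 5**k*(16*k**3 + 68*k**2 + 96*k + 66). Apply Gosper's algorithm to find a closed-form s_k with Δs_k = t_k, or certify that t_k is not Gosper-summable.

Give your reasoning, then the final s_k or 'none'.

Compute t_(k+1)/t_k: get 5*(8*k**3 + 58*k**2 + 140*k + 123)/(8*k**3 + 34*k**2 + 48*k + 33).
Normal form (A,B,C) = (5, 1, k**3 + 17*k**2/4 + 6*k + 33/8).
Solve (5)·f(k+1) − (1)·f(k) = k**3 + 17*k**2/4 + 6*k + 33/8.
d = 3 from the (0,0,3) case.
A polynomial solution: f(k) = (2*k**3 + k**2 + 2*k + 2)/8.
So s_k = (B(k−1)f/C)·t_k = ((2*k**3 + k**2 + 2*k + 2)/(8*k**3 + 34*k**2 + 48*k + 33))·t_k = 2*5**k*(2*k**3 + k**2 + 2*k + 2).
Verify: 5**k*(16*k**3 + 68*k**2 + 96*k + 66) matches t_k.

s_k = 2*5**k*(2*k**3 + k**2 + 2*k + 2)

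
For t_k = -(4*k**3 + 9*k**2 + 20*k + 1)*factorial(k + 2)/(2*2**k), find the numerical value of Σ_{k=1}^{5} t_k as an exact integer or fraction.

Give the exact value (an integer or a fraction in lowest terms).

Σ = -78123

Ratio r(k) = (4*k**4 + 33*k**3 + 113*k**2 + 184*k + 102)/(2*(4*k**3 + 9*k**2 + 20*k + 1)).
Factor: A=k/2 + 3/2; B=1; C=k**3 + 9*k**2/4 + 5*k + 1/4.
Need (k/2 + 3/2)·f(k+1) − (1)·f(k) = k**3 + 9*k**2/4 + 5*k + 1/4.
Degrees (1,0,3) ⇒ d ≤ 2.
Match coefficients ⇒ f(k) = (4*k**2 - 3*k - 2)/2.
R(k) = B(k−1)·f(k)/C(k) = 2*(4*k**2 - 3*k - 2)/(4*k**3 + 9*k**2 + 20*k + 1); s_k = R·t_k = (-4*k**2 + 3*k + 2)*factorial(k + 2)/2**k.
s_(k+1) − s_k = -(4*k**3 + 9*k**2 + 20*k + 1)*factorial(k + 2)/(2*2**k) = t_k.
Σ_(k=1)^(5) t_k = s_(6) − s_(1) = -78120 − (3) = -78123.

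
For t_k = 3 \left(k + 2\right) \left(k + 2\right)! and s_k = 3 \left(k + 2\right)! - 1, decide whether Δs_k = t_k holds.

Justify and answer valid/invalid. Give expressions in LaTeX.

s_(k+1) = 3*factorial(k + 3) - 1
s_(k+1) − s_k = 3*(k + 2)*factorial(k + 2)
(s_(k+1) − s_k) − t_k = 0

valid; difference matches t_k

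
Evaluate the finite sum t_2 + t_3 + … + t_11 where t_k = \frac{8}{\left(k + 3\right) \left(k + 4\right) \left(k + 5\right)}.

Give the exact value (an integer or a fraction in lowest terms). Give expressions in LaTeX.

Step 1: r(k) = (k + 3)/(k + 6).
A = k + 3, B = k + 6, C = 1.
Key eq: (k + 3)·f(k+1) = (k + 5)·f(k) + (1).
Bound: deg f ≤ 2.
Solve for f: f(k) = k*(k + 7)/24 (degree 2 ≤ 2).
Certificate R = B(k−1)f/C = k*(k + 5)*(k + 7)/24 gives s_k = k*(k + 7)/(3*(k + 3)*(k + 4)).
Verify: 8/(k**3 + 12*k**2 + 47*k + 60) matches t_k.
Telescoping: Σ = s_(12) − s_(2) = 19/60 − (1/5) = 7/60.

Σ = 7/60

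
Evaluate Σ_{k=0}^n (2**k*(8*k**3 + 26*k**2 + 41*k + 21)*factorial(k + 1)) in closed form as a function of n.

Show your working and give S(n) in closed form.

S(n) = 8*2**n*n**4*factorial(n) + 38*2**n*n**3*factorial(n) + 70*2**n*n**2*factorial(n) + 64*2**n*n*factorial(n) + 24*2**n*factorial(n) - 3

Compute t_(k+1)/t_k: get 2*(8*k**4 + 66*k**3 + 217*k**2 + 330*k + 192)/(8*k**3 + 26*k**2 + 41*k + 21).
Normal form (A,B,C) = (2*k + 4, 1, k**3 + 13*k**2/4 + 41*k/8 + 21/8).
Need (2*k + 4)·f(k+1) − (1)·f(k) = k**3 + 13*k**2/4 + 41*k/8 + 21/8.
Degrees (1,0,3) ⇒ d ≤ 2.
Solve for f: f(k) = (4*k**2 - k + 3)/8 (degree 2 ≤ 2).
Certificate R = B(k−1)f/C = (4*k**2 - k + 3)/(8*k**3 + 26*k**2 + 41*k + 21) gives s_k = 2**k*(4*k**2 - k + 3)*factorial(k + 1).
Δs = 2**k*(8*k**3 + 26*k**2 + 41*k + 21)*factorial(k + 1), as required.
s_(n+1) = 2**(n + 1)*(4*n**2 + 7*n + 6)*factorial(n + 2) and s_(0) = 3, so S(n) = 8*2**n*n**4*factorial(n) + 38*2**n*n**3*factorial(n) + 70*2**n*n**2*factorial(n) + 64*2**n*n*factorial(n) + 24*2**n*factorial(n) - 3.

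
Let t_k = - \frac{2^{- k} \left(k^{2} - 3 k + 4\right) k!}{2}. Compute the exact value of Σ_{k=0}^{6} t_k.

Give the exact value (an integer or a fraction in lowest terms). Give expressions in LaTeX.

Σ = -321/2

r(k) = (k**3 + k + 2)/(2*(k**2 - 3*k + 4)) after simplifying.
Factor: A=k/2 + 1/2; B=1; C=k**2 - 3*k + 4.
Set up (k/2 + 1/2)·f(k+1) − (1)·f(k) − (k**2 - 3*k + 4) = 0.
Bound: deg f ≤ 1.
Match coefficients ⇒ f(k) = 2*(k - 3).
Then R = B(k−1)f/C = 2*(k - 3)/(k**2 - 3*k + 4), so s_k = R(k)·t_k = -(k - 3)*factorial(k)/2**k.
Δs = -(k**2 - 3*k + 4)*factorial(k)/(2*2**k), as required.
Sum = s_(7) − s_(0); s_(7) = -315/2, s_(0) = 3 ⇒ -321/2.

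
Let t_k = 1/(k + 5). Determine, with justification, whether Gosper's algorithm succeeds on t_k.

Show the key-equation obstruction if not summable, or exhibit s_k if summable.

No — the linear system for f has no solution.

Ratio r(k) = (k + 5)/(k + 6).
So A=k + 5 and B=k + 6, with C=1.
Key eq: (k + 5)·f(k+1) = (k + 5)·f(k) + (1).
Degrees (1,1,0) ⇒ d ≤ 0.
Generic f = c0 gives residual -1; -1 = 0 cannot hold, so t_k is not Gosper-summable.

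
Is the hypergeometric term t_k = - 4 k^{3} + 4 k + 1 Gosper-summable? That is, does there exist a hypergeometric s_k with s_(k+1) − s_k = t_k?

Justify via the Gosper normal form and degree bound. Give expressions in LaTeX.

Yes. s_k = k \left(- k^{3} + 2 k^{2} + k - 1\right).

t_(k+1)/t_k = (4*k - 4*(k + 1)**3 + 5)/(-4*k**3 + 4*k + 1).
A = 1, B = 1, C = k**3 - k - 1/4.
Need (1)·f(k+1) − (1)·f(k) = k**3 - k - 1/4.
deg f ≤ 4 (via 0,0,3).
Coefficient equations give f(k) = k*(k**3 - 2*k**2 - k + 1)/4.
So s_k = (B(k−1)f/C)·t_k = (k*(k**3 - 2*k**2 - k + 1)/(4*k**3 - 4*k - 1))·t_k = k*(-k**3 + 2*k**2 + k - 1).
s_(k+1) − s_k = -4*k**3 + 4*k + 1 = t_k.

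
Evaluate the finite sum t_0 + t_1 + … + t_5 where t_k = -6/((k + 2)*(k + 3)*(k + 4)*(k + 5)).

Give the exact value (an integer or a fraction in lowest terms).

The ratio is (k + 2)/(k + 6).
Gosper form: A/B · C(k+1)/C(k) with A=k + 2, B=k + 6, C=1.
f must satisfy (k + 2)·f(k+1) − (k + 5)·f(k) = 1.
d = 3 from the (1,1,0) case.
Match coefficients ⇒ f(k) = k*(k**2 + 9*k + 26)/72.
Then R = B(k−1)f/C = k*(k + 5)*(k**2 + 9*k + 26)/72, so s_k = R(k)·t_k = k*(-k**2 - 9*k - 26)/(12*(k + 2)*(k + 3)*(k + 4)).
s_(k+1) − s_k = -6/(k**4 + 14*k**3 + 71*k**2 + 154*k + 120) = t_k.
Σ_(k=0)^(5) t_k = s_(6) − s_(0) = -29/360 − (0) = -29/360.

Σ = -29/360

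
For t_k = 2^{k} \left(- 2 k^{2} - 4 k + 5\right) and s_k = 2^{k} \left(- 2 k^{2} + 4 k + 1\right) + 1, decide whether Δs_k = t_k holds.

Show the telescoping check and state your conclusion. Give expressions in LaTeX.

s_(k+1) = -4*2**k*k**2 + 6*2**k + 1
s_(k+1) − s_k = 2**k*(-2*k**2 - 4*k + 5)
(s_(k+1) − s_k) − t_k = 0

valid (s_(k+1) − s_k reduces to t_k)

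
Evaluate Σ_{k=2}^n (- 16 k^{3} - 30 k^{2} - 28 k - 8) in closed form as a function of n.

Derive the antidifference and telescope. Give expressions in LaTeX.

S(n) = - 4 n^{4} - 18 n^{3} - 33 n^{2} - 27 n + 82

Step 1: r(k) = (8*k**3 + 39*k**2 + 68*k + 41)/(8*k**3 + 15*k**2 + 14*k + 4).
Gosper form: A/B · C(k+1)/C(k) with A=1, B=1, C=k**3 + 15*k**2/8 + 7*k/4 + 1/2.
Solve (1)·f(k+1) − (1)·f(k) = k**3 + 15*k**2/8 + 7*k/4 + 1/2.
deg f ≤ 4 (via 0,0,3).
Solving with deg f ≤ 4: f(k) = k*(4*k**3 + 2*k**2 + 3*k - 1)/16.
Then R = B(k−1)f/C = k*(4*k**3 + 2*k**2 + 3*k - 1)/(2*(8*k**3 + 15*k**2 + 14*k + 4)), so s_k = R(k)·t_k = k*(-4*k**3 - 2*k**2 - 3*k + 1).
Verify: -16*k**3 - 30*k**2 - 28*k - 8 matches t_k.
Evaluate: s_(n+1) = -4*n**4 - 18*n**3 - 33*n**2 - 27*n - 8; subtract s_(2) = -90 ⇒ S(n) = -4*n**4 - 18*n**3 - 33*n**2 - 27*n + 82.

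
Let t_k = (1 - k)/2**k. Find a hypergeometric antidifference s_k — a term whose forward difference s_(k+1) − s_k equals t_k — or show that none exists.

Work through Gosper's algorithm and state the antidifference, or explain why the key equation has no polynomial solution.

s_k = 2**(1 - k)*k

Ratio r(k) = k/(2*(k - 1)).
Factor: A=1/2; B=1; C=k - 1.
f must satisfy (1/2)·f(k+1) − (1)·f(k) = k - 1.
d = 1 from the (0,0,1) case.
Solve for f: f(k) = -2*k (degree 1 ≤ 1).
Then R = B(k−1)f/C = -2*k/(k - 1), so s_k = R(k)·t_k = 2**(1 - k)*k.
Check: Δs_k = (1 - k)/2**k. ✓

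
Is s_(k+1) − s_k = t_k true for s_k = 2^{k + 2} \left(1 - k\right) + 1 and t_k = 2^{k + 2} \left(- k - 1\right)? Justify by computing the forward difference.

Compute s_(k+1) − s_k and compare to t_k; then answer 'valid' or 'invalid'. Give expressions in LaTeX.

Valid: the claim telescopes to t_k.

s_(k+1) = -2**(k + 3)*k + 1
s_(k+1) − s_k = 2**(k + 2)*(-k - 1)
(s_(k+1) − s_k) − t_k = 0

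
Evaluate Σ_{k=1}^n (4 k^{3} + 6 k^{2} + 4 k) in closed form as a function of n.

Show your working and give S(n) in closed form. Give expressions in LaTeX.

S(n) = n \left(n^{3} + 4 n^{2} + 6 n + 3\right)

Ratio r(k) = (2*k**3 + 9*k**2 + 14*k + 7)/(k*(2*k**2 + 3*k + 2)).
A = 1, B = 1, C = k**3 + 3*k**2/2 + k.
Set up (1)·f(k+1) − (1)·f(k) − (k**3 + 3*k**2/2 + k) = 0.
From deg A=0, deg B=0, deg C=3: d=4.
A polynomial solution: f(k) = k*(k - 1)*(k**2 + k + 1)/4.
So s_k = (B(k−1)f/C)·t_k = ((k - 1)*(k**2 + k + 1)/(2*(2*k**2 + 3*k + 2)))·t_k = k**4 - k.
Verify: -k**4 + (k + 1)**4 - 1 matches t_k.
Σ_(k=1)^n t_k = s_(n+1) − s_(1) = (n*(n**3 + 4*n**2 + 6*n + 3)) − (0), i.e. n*(n**3 + 4*n**2 + 6*n + 3).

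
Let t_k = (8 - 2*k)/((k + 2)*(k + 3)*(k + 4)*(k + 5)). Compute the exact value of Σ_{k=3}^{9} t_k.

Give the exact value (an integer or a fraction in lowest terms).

Compute t_(k+1)/t_k: get (k - 3)*(k + 2)/((k - 4)*(k + 6)).
Take A(k)=k + 2, B(k)=k + 6, C(k)=k - 4.
Solve (k + 2)·f(k+1) − (k + 5)·f(k) = k - 4.
Bound: deg f ≤ 3.
A polynomial solution: f(k) = -k*(k**2 + 9*k + 38)/24.
Certificate R = B(k−1)f/C = -k*(k + 5)*(k**2 + 9*k + 38)/(24*(k - 4)) gives s_k = k*(k**2 + 9*k + 38)/(12*(k + 2)*(k + 3)*(k + 4)).
Check: Δs_k = 2*(4 - k)/(k**4 + 14*k**3 + 71*k**2 + 154*k + 120). ✓
Σ_(k=3)^(9) t_k = s_(10) − s_(3) = 95/1092 − (37/420) = -1/910.

Σ = -1/910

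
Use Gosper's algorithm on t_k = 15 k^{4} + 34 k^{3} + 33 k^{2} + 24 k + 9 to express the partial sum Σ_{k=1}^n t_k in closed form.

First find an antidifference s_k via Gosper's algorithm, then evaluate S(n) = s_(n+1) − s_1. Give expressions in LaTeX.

r(k) = (15*k**4 + 94*k**3 + 225*k**2 + 252*k + 115)/(15*k**4 + 34*k**3 + 33*k**2 + 24*k + 9) after simplifying.
Take A(k)=1, B(k)=1, C(k)=k**4 + 34*k**3/15 + 11*k**2/5 + 8*k/5 + 3/5.
Key eq: (1)·f(k+1) = (1)·f(k) + (k**4 + 34*k**3/15 + 11*k**2/5 + 8*k/5 + 3/5).
Bound: deg f ≤ 5.
Solve for f: f(k) = k*(3*k**4 + k**3 - k**2 + 4*k + 2)/15 (degree 5 ≤ 5).
Certificate R = B(k−1)f/C = k*(3*k**4 + k**3 - k**2 + 4*k + 2)/(15*k**4 + 34*k**3 + 33*k**2 + 24*k + 9) gives s_k = k*(3*k**4 + k**3 - k**2 + 4*k + 2).
Verify: 15*k**4 + 34*k**3 + 33*k**2 + 24*k + 9 matches t_k.
Telescope: S(n) = s_(n+1) − s_(1) = 3*n**5 + 16*n**4 + 33*n**3 + 37*n**2 + 26*n + 9 − (9) = n*(3*n**4 + 16*n**3 + 33*n**2 + 37*n + 26).

S(n) = n \left(3 n^{4} + 16 n^{3} + 33 n^{2} + 37 n + 26\right)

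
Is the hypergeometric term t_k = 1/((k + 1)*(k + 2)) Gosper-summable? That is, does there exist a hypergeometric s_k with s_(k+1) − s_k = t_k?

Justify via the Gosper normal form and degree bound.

Yes. s_k = k/(k + 1).

Step 1: r(k) = (k + 1)/(k + 3).
Factor: A=k + 1; B=k + 3; C=1.
f must satisfy (k + 1)·f(k+1) − (k + 2)·f(k) = 1.
d = 1 from the (1,1,0) case.
Solve for f: f(k) = k (degree 1 ≤ 1).
So s_k = (B(k−1)f/C)·t_k = (k*(k + 2))·t_k = k/(k + 1).
Verify: 1/(k**2 + 3*k + 2) matches t_k.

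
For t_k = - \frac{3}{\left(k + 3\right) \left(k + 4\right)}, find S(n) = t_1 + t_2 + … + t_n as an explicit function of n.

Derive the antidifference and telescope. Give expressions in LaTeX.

Step 1: r(k) = (k + 3)/(k + 5).
Normal form (A,B,C) = (k + 3, k + 5, 1).
Key eq: (k + 3)·f(k+1) = (k + 4)·f(k) + (1).
From deg A=1, deg B=1, deg C=0: d=1.
A polynomial solution: f(k) = k/3.
So s_k = (B(k−1)f/C)·t_k = (k*(k + 4)/3)·t_k = -k/(k + 3).
s_(k+1) − s_k = -3/(k**2 + 7*k + 12) = t_k.
Evaluate: s_(n+1) = (-n - 1)/(n + 4); subtract s_(1) = -1/4 ⇒ S(n) = -3*n/(4*n + 16).

S(n) = - \frac{3 n}{4 n + 16}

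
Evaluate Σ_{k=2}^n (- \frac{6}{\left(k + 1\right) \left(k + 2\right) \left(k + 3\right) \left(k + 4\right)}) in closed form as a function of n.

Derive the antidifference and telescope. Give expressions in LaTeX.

S(n) = \frac{- n^{3} - 9 n^{2} - 26 n + 36}{30 \left(n^{3} + 9 n^{2} + 26 n + 24\right)}

Compute t_(k+1)/t_k: get (k + 1)/(k + 5).
So A=k + 1 and B=k + 5, with C=1.
Need (k + 1)·f(k+1) − (k + 4)·f(k) = 1.
deg f ≤ 3 (via 1,1,0).
Coefficient equations give f(k) = k*(k**2 + 6*k + 11)/18.
So s_k = (B(k−1)f/C)·t_k = (k*(k + 4)*(k**2 + 6*k + 11)/18)·t_k = k*(-k**2 - 6*k - 11)/(3*(k + 1)*(k + 2)*(k + 3)).
Δs = -6/(k**4 + 10*k**3 + 35*k**2 + 50*k + 24), as required.
s_(n+1) = (-n**3 - 9*n**2 - 26*n - 18)/(3*(n**3 + 9*n**2 + 26*n + 24)) and s_(2) = -3/10, so S(n) = (-n**3 - 9*n**2 - 26*n + 36)/(30*(n**3 + 9*n**2 + 26*n + 24)).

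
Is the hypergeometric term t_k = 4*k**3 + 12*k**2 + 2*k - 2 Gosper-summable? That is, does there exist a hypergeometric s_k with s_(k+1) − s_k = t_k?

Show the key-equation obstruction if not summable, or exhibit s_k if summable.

The ratio is (k + 2*(k + 1)**3 + 6*(k + 1)**2)/(2*k**3 + 6*k**2 + k - 1).
A = 1, B = 1, C = k**3 + 3*k**2 + k/2 - 1/2.
Solve (1)·f(k+1) − (1)·f(k) = k**3 + 3*k**2 + k/2 - 1/2.
Bound: deg f ≤ 4.
Coefficient equations give f(k) = k*(k**3 + 2*k**2 - 4*k - 1)/4.
So s_k = (B(k−1)f/C)·t_k = (k*(k**3 + 2*k**2 - 4*k - 1)/(2*(2*k**3 + 6*k**2 + k - 1)))·t_k = k*(k**3 + 2*k**2 - 4*k - 1).
Verify: 4*k**3 + 12*k**2 + 2*k - 2 matches t_k.

Yes. s_k = k*(k**3 + 2*k**2 - 4*k - 1).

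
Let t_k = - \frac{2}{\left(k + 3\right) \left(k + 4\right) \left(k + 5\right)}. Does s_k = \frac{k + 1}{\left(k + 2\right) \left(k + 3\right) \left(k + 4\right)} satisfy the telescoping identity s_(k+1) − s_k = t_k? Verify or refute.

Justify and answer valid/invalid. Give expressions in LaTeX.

Invalid: residual \frac{3}{k^{4} + 14 k^{3} + 71 k^{2} + 154 k + 120} ≠ 0.

s_(k+1) = (k + 2)/((k + 3)*(k + 4)*(k + 5))
s_(k+1) − s_k = (-2*k - 1)/(k**4 + 14*k**3 + 71*k**2 + 154*k + 120)
(s_(k+1) − s_k) − t_k = 3/(k**4 + 14*k**3 + 71*k**2 + 154*k + 120)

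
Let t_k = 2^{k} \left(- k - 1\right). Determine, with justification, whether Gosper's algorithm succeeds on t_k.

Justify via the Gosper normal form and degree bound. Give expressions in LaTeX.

Compute t_(k+1)/t_k: get 2*(k + 2)/(k + 1).
Take A(k)=2, B(k)=1, C(k)=k + 1.
Key eq: (2)·f(k+1) = (1)·f(k) + (k + 1).
d = 1 from the (0,0,1) case.
Solving with deg f ≤ 1: f(k) = k - 1.
R(k) = B(k−1)·f(k)/C(k) = (k - 1)/(k + 1); s_k = R·t_k = 2**k*(1 - k).
Δs = 2**k*(-k - 1), as required.

Yes. s_k = 2^{k} \left(1 - k\right).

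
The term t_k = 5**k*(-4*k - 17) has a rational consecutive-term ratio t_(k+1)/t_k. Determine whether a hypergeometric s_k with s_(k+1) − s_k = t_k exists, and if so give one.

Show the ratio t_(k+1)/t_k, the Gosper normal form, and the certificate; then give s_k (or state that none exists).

t_(k+1)/t_k = 5*(4*k + 21)/(4*k + 17).
Factor: A=5; B=1; C=k + 17/4.
Key eq: (5)·f(k+1) = (1)·f(k) + (k + 17/4).
d = 1 from the (0,0,1) case.
A polynomial solution: f(k) = (k + 3)/4.
R(k) = B(k−1)·f(k)/C(k) = (k + 3)/(4*k + 17); s_k = R·t_k = 5**k*(-k - 3).
Check: Δs_k = 5**k*(-4*k - 17). ✓

s_k = 5**k*(-k - 3)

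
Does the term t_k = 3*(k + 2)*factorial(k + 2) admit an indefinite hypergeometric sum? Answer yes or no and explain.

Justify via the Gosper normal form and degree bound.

Yes. s_k = 3*factorial(k + 2).

The ratio is (k + 3)**2/(k + 2).
A = k + 3, B = 1, C = k + 2.
f must satisfy (k + 3)·f(k+1) − (1)·f(k) = k + 2.
Bound: deg f ≤ 0.
A polynomial solution: f(k) = 1.
Get s_k = R·t_k = 3*factorial(k + 2) with R(k) = B(k−1)f(k)/C(k) = 1/(k + 2).
Verify: 3*(k + 2)*factorial(k + 2) matches t_k.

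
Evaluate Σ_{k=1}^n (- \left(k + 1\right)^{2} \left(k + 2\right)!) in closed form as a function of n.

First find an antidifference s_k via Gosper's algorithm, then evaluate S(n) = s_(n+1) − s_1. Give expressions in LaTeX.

S(n) = - n \left(n + 3\right)!

r(k) = (k + 2)**2*(k + 3)/(k + 1)**2 after simplifying.
Factor: A=k + 3; B=1; C=k**2 + 2*k + 1.
Key eq: (k + 3)·f(k+1) = (1)·f(k) + (k**2 + 2*k + 1).
Degrees (1,0,2) ⇒ d ≤ 1.
Solving with deg f ≤ 1: f(k) = k - 1.
So s_k = (B(k−1)f/C)·t_k = ((k - 1)/(k + 1)**2)·t_k = -(k - 1)*factorial(k + 2).
Verify: -(k + 1)**2*factorial(k + 2) matches t_k.
Telescope: S(n) = s_(n+1) − s_(1) = -n*factorial(n + 3) − (0) = -n*factorial(n + 3).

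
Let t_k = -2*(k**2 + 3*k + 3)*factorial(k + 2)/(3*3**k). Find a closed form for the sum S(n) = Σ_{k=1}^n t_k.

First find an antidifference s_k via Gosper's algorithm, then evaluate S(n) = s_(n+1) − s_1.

S(n) = 12 - 2*n*factorial(n + 3)/(3*3**n) - 2*factorial(n + 3)/3**n

Ratio r(k) = (k + 3)*(3*k + (k + 1)**2 + 6)/(3*(k**2 + 3*k + 3)).
Normal form (A,B,C) = (k/3 + 1, 1, k**2 + 3*k + 3).
Need (k/3 + 1)·f(k+1) − (1)·f(k) = k**2 + 3*k + 3.
From deg A=1, deg B=0, deg C=2: d=1.
Solving with deg f ≤ 1: f(k) = 3*(k + 2).
Certificate R = B(k−1)f/C = 3*(k + 2)/(k**2 + 3*k + 3) gives s_k = -2*(k + 2)*factorial(k + 2)/3**k.
Verify: -2*(k**2 + 3*k + 3)*factorial(k + 2)/(3*3**k) matches t_k.
Σ_(k=1)^n t_k = s_(n+1) − s_(1) = (-2*3**(-n - 1)*(n + 3)*factorial(n + 3)) − (-12), i.e. 12 - 2*n*factorial(n + 3)/(3*3**n) - 2*factorial(n + 3)/3**n.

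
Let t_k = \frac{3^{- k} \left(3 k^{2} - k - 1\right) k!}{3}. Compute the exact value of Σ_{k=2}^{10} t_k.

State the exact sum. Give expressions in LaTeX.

Σ = 17244112/2187

The ratio is (k + 1)*(k - 3*(k + 1)**2 + 2)/(3*(-3*k**2 + k + 1)).
Factor: A=k/3 + 1/3; B=1; C=k**2 - k/3 - 1/3.
Need (k/3 + 1/3)·f(k+1) − (1)·f(k) = k**2 - k/3 - 1/3.
Bound: deg f ≤ 1.
Solving with deg f ≤ 1: f(k) = 3*k + 2.
Get s_k = R·t_k = (3*k + 2)*factorial(k)/3**k with R(k) = B(k−1)f(k)/C(k) = 3*(3*k + 2)/(3*k**2 - k - 1).
Δs = (3*k**2 - k - 1)*factorial(k)/(3*3**k), as required.
Sum = s_(11) − s_(2); s_(11) = 17248000/2187, s_(2) = 16/9 ⇒ 17244112/2187.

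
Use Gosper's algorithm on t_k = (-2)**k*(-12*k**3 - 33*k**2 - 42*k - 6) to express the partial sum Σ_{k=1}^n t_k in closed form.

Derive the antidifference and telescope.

S(n) = -8*(-2)**n*n**3 - 30*(-2)**n*n**2 - 40*(-2)**n*n - 10*(-2)**n + 10

t_(k+1)/t_k = 2*(-4*k**3 - 23*k**2 - 48*k - 31)/(4*k**3 + 11*k**2 + 14*k + 2).
Take A(k)=-2, B(k)=1, C(k)=k**3 + 11*k**2/4 + 7*k/2 + 1/2.
Need (-2)·f(k+1) − (1)·f(k) = k**3 + 11*k**2/4 + 7*k/2 + 1/2.
d = 3 from the (0,0,3) case.
Solving with deg f ≤ 3: f(k) = -(4*k**3 + 3*k**2 + 2*k - 4)/12.
Get s_k = R·t_k = (-2)**k*(4*k**3 + 3*k**2 + 2*k - 4) with R(k) = B(k−1)f(k)/C(k) = -(4*k**3 + 3*k**2 + 2*k - 4)/(3*(4*k**3 + 11*k**2 + 14*k + 2)).
Δs = (-2)**k*(-12*k**3 - 33*k**2 - 42*k - 6), as required.
Evaluate: s_(n+1) = (-2)**(n + 1)*(4*n**3 + 15*n**2 + 20*n + 5); subtract s_(1) = -10 ⇒ S(n) = -8*(-2)**n*n**3 - 30*(-2)**n*n**2 - 40*(-2)**n*n - 10*(-2)**n + 10.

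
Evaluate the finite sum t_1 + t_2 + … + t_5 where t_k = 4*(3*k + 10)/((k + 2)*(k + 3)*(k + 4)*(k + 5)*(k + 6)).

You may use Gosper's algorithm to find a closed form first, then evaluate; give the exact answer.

r(k) = (k + 2)*(3*k + 13)/((k + 7)*(3*k + 10)) after simplifying.
Normal form (A,B,C) = (k + 2, k + 7, k + 10/3).
Key eq: (k + 2)·f(k+1) = (k + 6)·f(k) + (k + 10/3).
Bound: deg f ≤ 4.
Solving with deg f ≤ 4: f(k) = k*(k + 3)*(k**2 + 11*k + 38)/120.
Get s_k = R·t_k = k*(k**2 + 11*k + 38)/(10*(k**3 + 11*k**2 + 38*k + 40)) with R(k) = B(k−1)f(k)/C(k) = k*(k + 3)*(k + 6)*(k**2 + 11*k + 38)/(40*(3*k + 10)).
Δs = 4*(3*k + 10)/(k**5 + 20*k**4 + 155*k**3 + 580*k**2 + 1044*k + 720), as required.
Σ_(k=1)^(5) t_k = s_(6) − s_(1) = 21/220 − (1/18) = 79/1980.

Σ = 79/1980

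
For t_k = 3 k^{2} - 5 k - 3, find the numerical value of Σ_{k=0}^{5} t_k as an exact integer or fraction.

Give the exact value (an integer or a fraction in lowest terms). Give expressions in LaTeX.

Σ = 72

Compute t_(k+1)/t_k: get (3*k**2 + k - 5)/(3*k**2 - 5*k - 3).
Take A(k)=1, B(k)=1, C(k)=k**2 - 5*k/3 - 1.
Key eq: (1)·f(k+1) = (1)·f(k) + (k**2 - 5*k/3 - 1).
Degrees (0,0,2) ⇒ d ≤ 3.
Solving with deg f ≤ 3: f(k) = k**2*(k - 4)/3.
Get s_k = R·t_k = k**2*(k - 4) with R(k) = B(k−1)f(k)/C(k) = k**2*(k - 4)/(3*k**2 - 5*k - 3).
Verify: 3*k**2 - 5*k - 3 matches t_k.
Evaluate s at k=6 and k=0: 72 and 0; difference 72.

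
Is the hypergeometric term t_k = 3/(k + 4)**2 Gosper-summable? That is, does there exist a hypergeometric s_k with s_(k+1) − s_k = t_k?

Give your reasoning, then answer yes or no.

No — key equation has no polynomial f.

Ratio r(k) = (k + 4)**2/(k + 5)**2.
Normal form (A,B,C) = (k**2 + 8*k + 16, k**2 + 10*k + 25, 1).
Solve (k**2 + 8*k + 16)·f(k+1) − (k**2 + 8*k + 16)·f(k) = 1.
From deg A=2, deg B=2, deg C=0: d=0.
Put f(k) = c0: A·f(k+1) − B(k−1)·f(k) − C = -1; need -1 = 0 — inconsistent ⇒ no f, not summable.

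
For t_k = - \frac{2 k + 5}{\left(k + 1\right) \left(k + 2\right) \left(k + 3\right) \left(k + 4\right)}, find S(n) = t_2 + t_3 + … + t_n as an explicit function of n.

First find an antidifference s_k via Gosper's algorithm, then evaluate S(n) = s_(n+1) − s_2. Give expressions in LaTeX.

S(n) = \frac{- n^{2} - 6 n + 7}{15 \left(n^{2} + 6 n + 8\right)}

r(k) = (k + 1)*(2*k + 7)/((k + 5)*(2*k + 5)) after simplifying.
A = k + 1, B = k + 5, C = k + 5/2.
Key eq: (k + 1)·f(k+1) = (k + 4)·f(k) + (k + 5/2).
d = 3 from the (1,1,1) case.
Solve for f: f(k) = k*(k + 2)*(k + 4)/6 (degree 3 ≤ 3).
R(k) = B(k−1)·f(k)/C(k) = k*(k + 2)*(k + 4)**2/(3*(2*k + 5)); s_k = R·t_k = k*(-k - 4)/(3*(k**2 + 4*k + 3)).
Check: Δs_k = (-2*k - 5)/(k**4 + 10*k**3 + 35*k**2 + 50*k + 24). ✓
Evaluate: s_(n+1) = (-n**2 - 6*n - 5)/(3*(n**2 + 6*n + 8)); subtract s_(2) = -4/15 ⇒ S(n) = (-n**2 - 6*n + 7)/(15*(n**2 + 6*n + 8)).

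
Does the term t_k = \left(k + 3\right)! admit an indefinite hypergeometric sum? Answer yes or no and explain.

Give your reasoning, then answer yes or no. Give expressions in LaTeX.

No; the degree bound rules out any f.

Compute t_(k+1)/t_k: get k + 4.
Gosper form: A/B · C(k+1)/C(k) with A=k + 4, B=1, C=1.
Set up (k + 4)·f(k+1) − (1)·f(k) − (1) = 0.
d = -1 from the (1,0,0) case.
Negative degree bound (-1): no f exists, t_k not Gosper-summable.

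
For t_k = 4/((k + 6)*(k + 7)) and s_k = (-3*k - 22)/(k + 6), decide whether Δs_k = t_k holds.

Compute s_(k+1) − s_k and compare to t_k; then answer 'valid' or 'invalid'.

s_(k+1) = (-3*k - 25)/(k + 7)
s_(k+1) − s_k = 4/(k**2 + 13*k + 42)
(s_(k+1) − s_k) − t_k = 0

Valid: the claim telescopes to t_k.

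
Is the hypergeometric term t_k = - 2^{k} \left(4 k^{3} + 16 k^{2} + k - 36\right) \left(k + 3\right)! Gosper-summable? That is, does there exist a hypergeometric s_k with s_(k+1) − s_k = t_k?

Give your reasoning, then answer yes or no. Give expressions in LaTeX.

Yes. s_k = 2^{k} \left(- 2 k^{2} + 3 k + 4\right) \left(k + 3\right)!.

Compute t_(k+1)/t_k: get 2*(4*k**4 + 44*k**3 + 157*k**2 + 165*k - 60)/(4*k**3 + 16*k**2 + k - 36).
Normal form (A,B,C) = (2*k + 8, 1, k**3 + 4*k**2 + k/4 - 9).
Set up (2*k + 8)·f(k+1) − (1)·f(k) − (k**3 + 4*k**2 + k/4 - 9) = 0.
Degrees (1,0,3) ⇒ d ≤ 2.
Solving with deg f ≤ 2: f(k) = (2*k**2 - 3*k - 4)/4.
So s_k = (B(k−1)f/C)·t_k = ((2*k**2 - 3*k - 4)/(4*k**3 + 16*k**2 + k - 36))·t_k = 2**k*(-2*k**2 + 3*k + 4)*factorial(k + 3).
Check: Δs_k = -2**k*(4*k**3 + 16*k**2 + k - 36)*factorial(k + 3). ✓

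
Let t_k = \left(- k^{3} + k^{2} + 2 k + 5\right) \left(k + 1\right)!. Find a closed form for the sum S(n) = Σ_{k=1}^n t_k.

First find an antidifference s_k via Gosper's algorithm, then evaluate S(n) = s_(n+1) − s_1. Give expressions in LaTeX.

S(n) = - n^{4} n! - n^{3} n! + 6 n^{2} n! + 10 n n! + 4 n! - 4

Step 1: r(k) = (k + 2)*(2*k - (k + 1)**3 + (k + 1)**2 + 7)/(-k**3 + k**2 + 2*k + 5).
Factor: A=k + 2; B=1; C=k**3 - k**2 - 2*k - 5.
Need (k + 2)·f(k+1) − (1)·f(k) = k**3 - k**2 - 2*k - 5.
Degrees (1,0,3) ⇒ d ≤ 2.
Match coefficients ⇒ f(k) = k**2 - 4*k + 1.
Then R = B(k−1)f/C = (k**2 - 4*k + 1)/(k**3 - k**2 - 2*k - 5), so s_k = R(k)·t_k = -(k**2 - 4*k + 1)*factorial(k + 1).
Δs = (-k**3 + k**2 + 2*k + 5)*factorial(k + 1), as required.
Evaluate: s_(n+1) = (-n**2 + 2*n + 2)*factorial(n + 2); subtract s_(1) = 4 ⇒ S(n) = -n**4*factorial(n) - n**3*factorial(n) + 6*n**2*factorial(n) + 10*n*factorial(n) + 4*factorial(n) - 4.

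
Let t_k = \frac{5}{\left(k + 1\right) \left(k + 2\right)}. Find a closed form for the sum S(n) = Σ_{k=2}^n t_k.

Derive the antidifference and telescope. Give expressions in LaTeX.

Compute t_(k+1)/t_k: get (k + 1)/(k + 3).
So A=k + 1 and B=k + 3, with C=1.
Set up (k + 1)·f(k+1) − (k + 2)·f(k) − (1) = 0.
From deg A=1, deg B=1, deg C=0: d=1.
Solve for f: f(k) = k (degree 1 ≤ 1).
Then R = B(k−1)f/C = k*(k + 2), so s_k = R(k)·t_k = 5*k/(k + 1).
Δs = 5/(k**2 + 3*k + 2), as required.
Telescope: S(n) = s_(n+1) − s_(2) = 5*(n + 1)/(n + 2) − (10/3) = 5*(n - 1)/(3*(n + 2)).

S(n) = \frac{5 \left(n - 1\right)}{3 \left(n + 2\right)}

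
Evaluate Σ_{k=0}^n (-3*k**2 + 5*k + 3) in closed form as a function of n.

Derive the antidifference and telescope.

S(n) = -n**3 + n**2 + 5*n + 3

t_(k+1)/t_k = (3*k**2 + k - 5)/(3*k**2 - 5*k - 3).
Take A(k)=1, B(k)=1, C(k)=k**2 - 5*k/3 - 1.
Need (1)·f(k+1) − (1)·f(k) = k**2 - 5*k/3 - 1.
From deg A=0, deg B=0, deg C=2: d=3.
Solve for f: f(k) = k**2*(k - 4)/3 (degree 3 ≤ 3).
R(k) = B(k−1)·f(k)/C(k) = k**2*(k - 4)/(3*k**2 - 5*k - 3); s_k = R·t_k = k**2*(4 - k).
Check: Δs_k = -3*k**2 + 5*k + 3. ✓
s_(n+1) = -n**3 + n**2 + 5*n + 3 and s_(0) = 0, so S(n) = -n**3 + n**2 + 5*n + 3.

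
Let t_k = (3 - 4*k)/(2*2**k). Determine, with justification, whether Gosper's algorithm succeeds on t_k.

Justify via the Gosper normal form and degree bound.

Compute t_(k+1)/t_k: get (4*k + 1)/(2*(4*k - 3)).
Take A(k)=1/2, B(k)=1, C(k)=k - 3/4.
Set up (1/2)·f(k+1) − (1)·f(k) − (k - 3/4) = 0.
Bound: deg f ≤ 1.
Match coefficients ⇒ f(k) = -(4*k + 1)/2.
Then R = B(k−1)f/C = -2*(4*k + 1)/(4*k - 3), so s_k = R(k)·t_k = (4*k + 1)/2**k.
Verify: (3 - 4*k)/(2*2**k) matches t_k.

Yes. s_k = (4*k + 1)/2**k.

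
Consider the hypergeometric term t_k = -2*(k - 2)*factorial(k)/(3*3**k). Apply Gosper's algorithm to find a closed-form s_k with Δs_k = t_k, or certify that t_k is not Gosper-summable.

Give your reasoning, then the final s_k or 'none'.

t_(k+1)/t_k = (k**2 - 1)/(3*(k - 2)).
So A=k/3 + 1/3 and B=1, with C=k - 2.
Solve (k/3 + 1/3)·f(k+1) − (1)·f(k) = k - 2.
d = 0 from the (1,0,1) case.
Match coefficients ⇒ f(k) = 3.
Get s_k = R·t_k = -2*factorial(k)/3**k with R(k) = B(k−1)f(k)/C(k) = 3/(k - 2).
Verify: -2*(k - 2)*factorial(k)/(3*3**k) matches t_k.

s_k = -2*factorial(k)/3**k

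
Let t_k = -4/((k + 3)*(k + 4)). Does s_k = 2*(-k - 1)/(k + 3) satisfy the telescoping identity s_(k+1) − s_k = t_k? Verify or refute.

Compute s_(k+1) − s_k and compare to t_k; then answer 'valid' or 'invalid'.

s_(k+1) = 2*(-k - 2)/(k + 4)
s_(k+1) − s_k = -4/(k**2 + 7*k + 12)
(s_(k+1) − s_k) − t_k = 0

Valid — Δs_k = t_k.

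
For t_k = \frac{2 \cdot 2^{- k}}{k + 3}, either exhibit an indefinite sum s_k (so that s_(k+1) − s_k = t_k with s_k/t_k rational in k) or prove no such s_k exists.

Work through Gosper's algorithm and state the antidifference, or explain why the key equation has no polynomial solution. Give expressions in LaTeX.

not Gosper-summable; s_k does not exist

Ratio r(k) = (k + 3)/(2*(k + 4)).
Factor: A=k/2 + 3/2; B=k + 4; C=1.
f must satisfy (k/2 + 3/2)·f(k+1) − (k + 3)·f(k) = 1.
Bound: deg f ≤ -1.
d = -1 < 0 ⇒ no nonzero polynomial f; not summable.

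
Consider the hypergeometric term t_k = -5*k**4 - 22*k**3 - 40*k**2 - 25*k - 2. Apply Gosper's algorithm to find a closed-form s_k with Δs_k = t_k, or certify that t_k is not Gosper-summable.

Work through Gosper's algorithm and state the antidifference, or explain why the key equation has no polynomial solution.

t_(k+1)/t_k = (5*k**4 + 42*k**3 + 136*k**2 + 191*k + 94)/(5*k**4 + 22*k**3 + 40*k**2 + 25*k + 2).
Gosper form: A/B · C(k+1)/C(k) with A=1, B=1, C=k**4 + 22*k**3/5 + 8*k**2 + 5*k + 2/5.
Solve (1)·f(k+1) − (1)·f(k) = k**4 + 22*k**3/5 + 8*k**2 + 5*k + 2/5.
d = 5 from the (0,0,4) case.
Solve for f: f(k) = k*(k + 1)*(k**3 + 2*k**2 + 2*k - 4)/5 (degree 5 ≤ 5).
Then R = B(k−1)f/C = k*(k**3 + 2*k**2 + 2*k - 4)/(5*k**3 + 17*k**2 + 23*k + 2), so s_k = R(k)·t_k = k*(-k**4 - 3*k**3 - 4*k**2 + 2*k + 4).
Check: Δs_k = -5*k**4 - 22*k**3 - 40*k**2 - 25*k - 2. ✓

s_k = k*(-k**4 - 3*k**3 - 4*k**2 + 2*k + 4)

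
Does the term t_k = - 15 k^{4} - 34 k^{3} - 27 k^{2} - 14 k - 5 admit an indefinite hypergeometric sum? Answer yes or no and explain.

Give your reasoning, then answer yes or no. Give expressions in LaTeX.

r(k) = (15*k**4 + 94*k**3 + 219*k**2 + 230*k + 95)/(15*k**4 + 34*k**3 + 27*k**2 + 14*k + 5) after simplifying.
A = 1, B = 1, C = k**4 + 34*k**3/15 + 9*k**2/5 + 14*k/15 + 1/3.
Solve (1)·f(k+1) − (1)·f(k) = k**4 + 34*k**3/15 + 9*k**2/5 + 14*k/15 + 1/3.
From deg A=0, deg B=0, deg C=4: d=5.
Match coefficients ⇒ f(k) = k*(3*k**4 + k**3 - 3*k**2 + 2*k + 2)/15.
Then R = B(k−1)f/C = k*(3*k**4 + k**3 - 3*k**2 + 2*k + 2)/(15*k**4 + 34*k**3 + 27*k**2 + 14*k + 5), so s_k = R(k)·t_k = k*(-3*k**4 - k**3 + 3*k**2 - 2*k - 2).
Δs = -15*k**4 - 34*k**3 - 27*k**2 - 14*k - 5, as required.

Yes. s_k = k \left(- 3 k^{4} - k^{3} + 3 k^{2} - 2 k - 2\right).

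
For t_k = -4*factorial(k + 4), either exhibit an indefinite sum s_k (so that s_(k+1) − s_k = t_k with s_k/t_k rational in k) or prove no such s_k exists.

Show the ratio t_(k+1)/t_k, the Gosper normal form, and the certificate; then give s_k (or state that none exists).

r(k) = k + 5 after simplifying.
A = k + 5, B = 1, C = 1.
f must satisfy (k + 5)·f(k+1) − (1)·f(k) = 1.
d = -1 from the (1,0,0) case.
Bound -1 < 0, so the key equation has no polynomial solution.

none — t_k is not Gosper-summable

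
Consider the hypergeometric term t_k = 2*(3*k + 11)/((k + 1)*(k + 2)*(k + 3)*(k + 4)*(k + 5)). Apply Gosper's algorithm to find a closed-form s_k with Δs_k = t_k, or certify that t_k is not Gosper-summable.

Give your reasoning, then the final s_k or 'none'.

The ratio is (k + 1)*(3*k + 14)/((k + 6)*(3*k + 11)).
Factor: A=k + 1; B=k + 6; C=k + 11/3.
Need (k + 1)·f(k+1) − (k + 5)·f(k) = k + 11/3.
Degrees (1,1,1) ⇒ d ≤ 4.
A polynomial solution: f(k) = k*(k + 3)*(k**2 + 7*k + 14)/24.
Get s_k = R·t_k = k*(k**2 + 7*k + 14)/(4*(k**3 + 7*k**2 + 14*k + 8)) with R(k) = B(k−1)f(k)/C(k) = k*(k + 3)*(k + 5)*(k**2 + 7*k + 14)/(8*(3*k + 11)).
Verify: 2*(3*k + 11)/(k**5 + 15*k**4 + 85*k**3 + 225*k**2 + 274*k + 120) matches t_k.

s_k = k*(k**2 + 7*k + 14)/(4*(k**3 + 7*k**2 + 14*k + 8))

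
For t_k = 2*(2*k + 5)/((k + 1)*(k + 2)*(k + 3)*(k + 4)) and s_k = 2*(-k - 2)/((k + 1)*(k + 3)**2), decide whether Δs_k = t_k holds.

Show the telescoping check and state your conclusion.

Invalid: residual 2*(-3*k**2 - 17*k - 23)/(k**6 + 17*k**5 + 117*k**4 + 415*k**3 + 794*k**2 + 768*k + 288) ≠ 0.

s_(k+1) = 2*(-k - 3)/((k + 2)*(k + 4)**2)
s_(k+1) − s_k = 2*(-(k + 1)*(k + 3)**3 + (k + 2)**2*(k + 4)**2)/((k + 1)*(k + 2)*(k + 3)**2*(k + 4)**2)
(s_(k+1) − s_k) − t_k = 2*(-3*k**2 - 17*k - 23)/(k**6 + 17*k**5 + 117*k**4 + 415*k**3 + 794*k**2 + 768*k + 288)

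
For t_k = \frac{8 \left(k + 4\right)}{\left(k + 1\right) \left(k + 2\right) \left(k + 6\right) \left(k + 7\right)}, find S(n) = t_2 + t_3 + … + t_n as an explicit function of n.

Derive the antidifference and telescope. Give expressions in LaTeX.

S(n) = \frac{n^{2} + 9 n - 10}{6 \left(n^{2} + 9 n + 14\right)}

The ratio is (k + 1)*(k + 5)*(k + 6)/((k + 3)*(k + 4)*(k + 8)).
So A=k + 1 and B=k + 8, with C=k**4 + 16*k**3 + 95*k**2 + 248*k + 240.
Key eq: (k + 1)·f(k+1) = (k + 7)·f(k) + (k**4 + 16*k**3 + 95*k**2 + 248*k + 240).
Bound: deg f ≤ 6.
A polynomial solution: f(k) = k*(k + 2)*(k + 3)*(k + 4)*(k + 5)*(k + 7)/12.
Get s_k = R·t_k = 2*k*(k + 7)/(3*(k**2 + 7*k + 6)) with R(k) = B(k−1)f(k)/C(k) = k*(k + 2)*(k + 7)**2/(12*(k + 4)).
Verify: 8*(k + 4)/(k**4 + 16*k**3 + 83*k**2 + 152*k + 84) matches t_k.
Evaluate: s_(n+1) = 2*(n**2 + 9*n + 8)/(3*(n**2 + 9*n + 14)); subtract s_(2) = 1/2 ⇒ S(n) = (n**2 + 9*n - 10)/(6*(n**2 + 9*n + 14)).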